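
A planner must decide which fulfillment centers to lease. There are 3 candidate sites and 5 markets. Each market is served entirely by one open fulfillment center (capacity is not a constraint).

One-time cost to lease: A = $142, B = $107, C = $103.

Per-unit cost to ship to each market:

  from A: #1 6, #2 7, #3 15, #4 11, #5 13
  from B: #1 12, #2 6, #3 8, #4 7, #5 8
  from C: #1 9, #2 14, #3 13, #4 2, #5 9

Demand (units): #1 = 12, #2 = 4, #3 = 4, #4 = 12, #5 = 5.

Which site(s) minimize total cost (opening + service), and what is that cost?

Open C only; minimum total cost 388.

For any fixed open set, each market goes to its cheapest open site; total = fixed + service.
{C}: #1→C 9·12=108, #2→C 14·4=56, #3→C 13·4=52, #4→C 2·12=24, #5→C 9·5=45. Service 285; fixed 103; total 388.
{B}: service 324 + fixed 107 = 431
{B, C}: #1→C 9·12=108, #2→B 6·4=24, #3→B 8·4=32, #4→C 2·12=24, #5→B 8·5=40. Service 228; fixed 210; total 438.
{A, B, C}: service 192 + fixed 352 = 544
No other subset beats 388.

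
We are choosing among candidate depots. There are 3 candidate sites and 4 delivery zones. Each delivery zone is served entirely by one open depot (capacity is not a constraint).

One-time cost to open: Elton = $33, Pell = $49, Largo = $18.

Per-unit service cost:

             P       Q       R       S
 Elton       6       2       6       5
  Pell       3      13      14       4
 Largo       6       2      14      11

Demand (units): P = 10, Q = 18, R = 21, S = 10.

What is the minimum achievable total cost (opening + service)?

For any fixed open set, each delivery zone goes to its cheapest open site; total = fixed + service.
{Elton}: P→Elton 6·10=60, Q→Elton 2·18=36, R→Elton 6·21=126, S→Elton 5·10=50. Service 272; fixed 33; total 305.
{Elton, Pell}: service 232 + fixed 82 = 314
{Elton, Largo}: P→Elton 6·10=60, Q→Elton 2·18=36, R→Elton 6·21=126, S→Elton 5·10=50. Service 272; fixed 51; total 323.
{Elton, Pell, Largo}: P→Pell 3·10=30, Q→Elton 2·18=36, R→Elton 6·21=126, S→Pell 4·10=40. Service 232; fixed 100; total 332.
No other subset beats 305.

Minimum total cost: 305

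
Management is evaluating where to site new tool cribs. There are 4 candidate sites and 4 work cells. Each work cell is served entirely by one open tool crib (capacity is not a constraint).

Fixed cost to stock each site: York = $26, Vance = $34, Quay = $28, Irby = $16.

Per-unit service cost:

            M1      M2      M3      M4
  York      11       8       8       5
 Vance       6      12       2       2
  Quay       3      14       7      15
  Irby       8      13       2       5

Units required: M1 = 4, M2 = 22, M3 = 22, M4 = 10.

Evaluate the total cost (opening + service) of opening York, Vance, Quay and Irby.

Total cost: 356

Each work cell is assigned to its cheapest site among the open ones.
{York, Vance, Quay, Irby}: M1→Quay 3·4=12, M2→York 8·22=176, M3→Vance 2·22=44, M4→Vance 2·10=20. Service 252; fixed 104; total 356.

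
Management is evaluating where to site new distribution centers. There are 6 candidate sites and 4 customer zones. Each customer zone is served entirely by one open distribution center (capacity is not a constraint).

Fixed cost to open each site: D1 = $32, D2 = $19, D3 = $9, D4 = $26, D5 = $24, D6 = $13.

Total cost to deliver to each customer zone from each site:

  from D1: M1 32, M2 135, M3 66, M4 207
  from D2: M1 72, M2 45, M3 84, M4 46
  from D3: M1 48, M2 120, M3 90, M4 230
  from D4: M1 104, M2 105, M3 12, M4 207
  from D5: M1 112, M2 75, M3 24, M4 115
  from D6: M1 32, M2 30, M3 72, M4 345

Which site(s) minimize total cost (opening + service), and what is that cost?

For any fixed open set, each customer zone goes to its cheapest open site; total = fixed + service.
{D2, D4, D6}: M1→D6 32, M2→D6 30, M3→D4 12, M4→D2 46. Service 120; fixed 58; total 178.
{D2, D3, D4, D6}: M1→D6 32, M2→D6 30, M3→D4 12, M4→D2 46. Service 120; fixed 67; total 187.
{D2, D5, D6}: M1→D6 32, M2→D6 30, M3→D5 24, M4→D2 46. Service 132; fixed 56; total 188.
{D1, D2, D3, D4, D5, D6}: service 120 + fixed 123 = 243
No other subset beats 178.

Open D2, D4 and D6; minimum total cost 178.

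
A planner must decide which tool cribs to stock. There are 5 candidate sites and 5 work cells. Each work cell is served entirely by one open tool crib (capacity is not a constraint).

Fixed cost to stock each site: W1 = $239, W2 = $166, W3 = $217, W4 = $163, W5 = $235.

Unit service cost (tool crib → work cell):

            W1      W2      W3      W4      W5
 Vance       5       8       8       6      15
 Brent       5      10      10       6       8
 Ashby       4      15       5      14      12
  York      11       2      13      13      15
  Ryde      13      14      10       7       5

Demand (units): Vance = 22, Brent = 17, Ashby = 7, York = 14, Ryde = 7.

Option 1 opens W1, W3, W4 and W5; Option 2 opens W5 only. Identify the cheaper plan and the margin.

Option 1: {W1, W3, W4, W5}: Vance→W1 5·22=110, Brent→W1 5·17=85, Ashby→W1 4·7=28, York→W1 11·14=154, Ryde→W5 5·7=35. Service 412; fixed 854; total 1266.
Option 2: {W5}: Vance→W5 15·22=330, Brent→W5 8·17=136, Ashby→W5 12·7=84, York→W5 15·14=210, Ryde→W5 5·7=35. Service 795; fixed 235; total 1030.
Difference: |1266 − 1030| = 236.

Option 2 is cheaper by 236.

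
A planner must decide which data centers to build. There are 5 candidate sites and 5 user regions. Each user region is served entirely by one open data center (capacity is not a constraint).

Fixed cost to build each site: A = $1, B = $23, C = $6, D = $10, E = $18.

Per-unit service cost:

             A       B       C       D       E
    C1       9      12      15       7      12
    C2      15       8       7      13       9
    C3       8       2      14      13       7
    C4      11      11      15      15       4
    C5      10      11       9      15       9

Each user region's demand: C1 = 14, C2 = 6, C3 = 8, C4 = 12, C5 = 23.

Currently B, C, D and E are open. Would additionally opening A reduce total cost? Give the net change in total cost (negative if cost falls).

No — net change +1 (cost rises by 1).

Current service cost with {B, C, D, E}: 411.
Adding A: each user region re-picks its cheapest; new service cost 411, saving 0.
Extra fixed cost: 1. Net change = 1 − 0 = 1.
(Totals: 468 → 469.)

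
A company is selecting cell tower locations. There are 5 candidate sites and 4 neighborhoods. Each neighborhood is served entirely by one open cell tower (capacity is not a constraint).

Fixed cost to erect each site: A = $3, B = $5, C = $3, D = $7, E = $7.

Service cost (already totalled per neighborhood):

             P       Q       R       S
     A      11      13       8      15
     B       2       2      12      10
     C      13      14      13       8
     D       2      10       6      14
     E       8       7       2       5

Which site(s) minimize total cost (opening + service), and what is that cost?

For any fixed open set, each neighborhood goes to its cheapest open site; total = fixed + service.
{B, E}: P→B 2, Q→B 2, R→E 2, S→E 5. Service 11; fixed 12; total 23.
{A, B, E}: service 11 + fixed 15 = 26
{B, C, E}: service 11 + fixed 15 = 26
{A, B, C, D, E}: service 11 + fixed 25 = 36
No other subset beats 23.

Open B and E; minimum total cost 23.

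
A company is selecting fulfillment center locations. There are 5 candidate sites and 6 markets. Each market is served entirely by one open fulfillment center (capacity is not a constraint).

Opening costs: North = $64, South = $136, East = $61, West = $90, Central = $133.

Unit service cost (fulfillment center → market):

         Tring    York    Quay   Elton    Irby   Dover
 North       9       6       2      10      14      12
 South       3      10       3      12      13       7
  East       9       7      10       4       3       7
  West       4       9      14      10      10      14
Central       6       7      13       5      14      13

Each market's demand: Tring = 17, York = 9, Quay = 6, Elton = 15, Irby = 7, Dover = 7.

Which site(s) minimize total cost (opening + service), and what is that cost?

For any fixed open set, each market goes to its cheapest open site; total = fixed + service.
{South, East}: Tring→South 3·17=51, York→East 7·9=63, Quay→South 3·6=18, Elton→East 4·15=60, Irby→East 3·7=21, Dover→South 7·7=49. Service 262; fixed 197; total 459.
{East}: service 406 + fixed 61 = 467
{East, West}: service 321 + fixed 151 = 472
{North, South, East, West, Central}: Tring→South 3·17=51, York→North 6·9=54, Quay→North 2·6=12, Elton→East 4·15=60, Irby→East 3·7=21, Dover→South 7·7=49. Service 247; fixed 484; total 731.
No other subset beats 459.

Open South and East; minimum total cost 459.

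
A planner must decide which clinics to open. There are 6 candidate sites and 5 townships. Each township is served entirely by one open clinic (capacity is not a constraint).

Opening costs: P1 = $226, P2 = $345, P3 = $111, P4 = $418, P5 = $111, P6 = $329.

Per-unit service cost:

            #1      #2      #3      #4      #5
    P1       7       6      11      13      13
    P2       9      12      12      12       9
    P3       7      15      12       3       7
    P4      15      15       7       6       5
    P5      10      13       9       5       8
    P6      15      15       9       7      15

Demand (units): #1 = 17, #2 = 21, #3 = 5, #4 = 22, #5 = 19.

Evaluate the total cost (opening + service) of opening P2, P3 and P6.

Each township is assigned to its cheapest site among the open ones.
{P2, P3, P6}: #1→P3 7·17=119, #2→P2 12·21=252, #3→P6 9·5=45, #4→P3 3·22=66, #5→P3 7·19=133. Service 615; fixed 785; total 1400.

Total cost: 1400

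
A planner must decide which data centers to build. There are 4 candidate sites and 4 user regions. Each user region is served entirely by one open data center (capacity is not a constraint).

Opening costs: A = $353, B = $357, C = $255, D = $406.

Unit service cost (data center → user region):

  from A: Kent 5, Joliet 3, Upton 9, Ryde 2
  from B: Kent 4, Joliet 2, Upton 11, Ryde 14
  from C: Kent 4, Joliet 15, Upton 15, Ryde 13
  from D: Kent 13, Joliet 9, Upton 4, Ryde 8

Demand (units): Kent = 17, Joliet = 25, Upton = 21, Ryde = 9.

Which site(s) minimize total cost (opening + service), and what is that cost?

Open A only; minimum total cost 720.

For any fixed open set, each user region goes to its cheapest open site; total = fixed + service.
{A}: Kent→A 5·17=85, Joliet→A 3·25=75, Upton→A 9·21=189, Ryde→A 2·9=18. Service 367; fixed 353; total 720.
{B}: service 475 + fixed 357 = 832
{A, C}: service 350 + fixed 608 = 958
{A, B, C, D}: service 220 + fixed 1371 = 1591
No other subset beats 720.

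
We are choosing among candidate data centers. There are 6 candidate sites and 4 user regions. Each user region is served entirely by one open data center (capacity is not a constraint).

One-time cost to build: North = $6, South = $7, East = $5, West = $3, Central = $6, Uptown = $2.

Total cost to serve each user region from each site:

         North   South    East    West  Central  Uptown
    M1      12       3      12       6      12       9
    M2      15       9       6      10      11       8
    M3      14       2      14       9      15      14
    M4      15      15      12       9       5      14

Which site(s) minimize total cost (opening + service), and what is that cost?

Open South and Central; minimum total cost 32.

For any fixed open set, each user region goes to its cheapest open site; total = fixed + service.
{South, Central}: M1→South 3, M2→South 9, M3→South 2, M4→Central 5. Service 19; fixed 13; total 32.
{South, West}: service 23 + fixed 10 = 33
{South, Central, Uptown}: service 18 + fixed 15 = 33
{North, South, East, West, Central, Uptown}: service 16 + fixed 29 = 45
No other subset beats 32.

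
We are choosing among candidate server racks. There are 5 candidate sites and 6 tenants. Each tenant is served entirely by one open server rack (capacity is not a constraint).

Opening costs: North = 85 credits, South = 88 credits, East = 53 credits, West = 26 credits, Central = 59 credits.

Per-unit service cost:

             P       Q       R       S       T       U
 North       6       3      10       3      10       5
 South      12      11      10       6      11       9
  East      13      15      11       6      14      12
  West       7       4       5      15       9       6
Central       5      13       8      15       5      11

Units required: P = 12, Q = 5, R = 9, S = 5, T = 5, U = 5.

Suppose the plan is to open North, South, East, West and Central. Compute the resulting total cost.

Total cost: 496

Each tenant is assigned to its cheapest site among the open ones.
{North, South, East, West, Central}: P→Central 5·12=60, Q→North 3·5=15, R→West 5·9=45, S→North 3·5=15, T→Central 5·5=25, U→North 5·5=25. Service 185; fixed 311; total 496.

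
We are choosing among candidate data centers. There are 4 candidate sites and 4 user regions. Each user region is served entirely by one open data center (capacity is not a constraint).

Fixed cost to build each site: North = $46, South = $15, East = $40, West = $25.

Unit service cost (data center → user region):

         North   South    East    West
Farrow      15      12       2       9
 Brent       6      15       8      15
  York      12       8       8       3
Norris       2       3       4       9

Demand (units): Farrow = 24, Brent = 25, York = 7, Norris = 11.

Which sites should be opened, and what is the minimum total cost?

For any fixed open set, each user region goes to its cheapest open site; total = fixed + service.
{North, East, West}: Farrow→East 2·24=48, Brent→North 6·25=150, York→West 3·7=21, Norris→North 2·11=22. Service 241; fixed 111; total 352.
{North, East}: service 276 + fixed 86 = 362
{North, South, East, West}: service 241 + fixed 126 = 367
{South}: Farrow→South 12·24=288, Brent→South 15·25=375, York→South 8·7=56, Norris→South 3·11=33. Service 752; fixed 15; total 767.
No other subset beats 352.

Open North, East and West; minimum total cost 352.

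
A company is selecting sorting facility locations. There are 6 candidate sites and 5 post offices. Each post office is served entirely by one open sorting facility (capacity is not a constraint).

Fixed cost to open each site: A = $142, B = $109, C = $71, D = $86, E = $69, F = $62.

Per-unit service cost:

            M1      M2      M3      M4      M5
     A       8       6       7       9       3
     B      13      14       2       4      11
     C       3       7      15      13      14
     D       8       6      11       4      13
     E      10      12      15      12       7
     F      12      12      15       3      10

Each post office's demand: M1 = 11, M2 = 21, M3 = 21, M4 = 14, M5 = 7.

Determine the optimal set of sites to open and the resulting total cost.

For any fixed open set, each post office goes to its cheapest open site; total = fixed + service.
{B, C}: M1→C 3·11=33, M2→C 7·21=147, M3→B 2·21=42, M4→B 4·14=56, M5→B 11·7=77. Service 355; fixed 180; total 535.
{B, C, E}: service 327 + fixed 249 = 576
{B, C, F}: service 334 + fixed 242 = 576
{A, B, C, D, E, F}: service 264 + fixed 539 = 803
No other subset beats 535.

Open B and C; minimum total cost 535.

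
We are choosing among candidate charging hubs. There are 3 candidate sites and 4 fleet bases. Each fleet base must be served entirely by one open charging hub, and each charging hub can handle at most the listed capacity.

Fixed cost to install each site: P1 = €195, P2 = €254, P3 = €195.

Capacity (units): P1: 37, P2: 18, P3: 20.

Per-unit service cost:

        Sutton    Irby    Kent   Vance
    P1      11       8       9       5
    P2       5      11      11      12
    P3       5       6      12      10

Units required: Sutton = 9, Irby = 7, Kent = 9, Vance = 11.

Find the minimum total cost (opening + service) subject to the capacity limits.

Minimum total cost: 486

Open {P1}: Sutton→P1 11·9=99, Irby→P1 8·7=56, Kent→P1 9·9=81, Vance→P1 5·11=55.
Loads: P1 carries 36/37. Service 291; fixed 195; total 486.
Next best feasible plan costs 613.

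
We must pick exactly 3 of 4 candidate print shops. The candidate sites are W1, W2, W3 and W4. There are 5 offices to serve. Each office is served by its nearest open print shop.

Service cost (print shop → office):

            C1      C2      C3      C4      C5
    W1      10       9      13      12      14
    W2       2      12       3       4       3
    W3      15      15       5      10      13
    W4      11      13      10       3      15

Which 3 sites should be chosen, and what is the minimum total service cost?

With exactly 3 open, each office uses its cheapest among the chosen.
{W1, W2, W4}: C1→W2 2, C2→W1 9, C3→W2 3, C4→W4 3, C5→W2 3. Service cost 20.
{W1, W2, W3}: service cost 21
{W2, W3, W4}: service cost 23
Among all 4 size-3 choices, {W1, W2, W4} is lowest.

Choose W1, W2 and W4; total service cost 20.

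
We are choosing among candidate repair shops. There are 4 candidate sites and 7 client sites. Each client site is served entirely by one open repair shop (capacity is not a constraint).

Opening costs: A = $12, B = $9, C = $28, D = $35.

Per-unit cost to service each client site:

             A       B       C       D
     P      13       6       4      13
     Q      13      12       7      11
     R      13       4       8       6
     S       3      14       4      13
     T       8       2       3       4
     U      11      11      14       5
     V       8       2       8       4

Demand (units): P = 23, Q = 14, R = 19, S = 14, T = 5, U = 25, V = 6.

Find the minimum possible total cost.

Minimum total cost: 539

For any fixed open set, each client site goes to its cheapest open site; total = fixed + service.
{A, B, C, D}: P→C 4·23=92, Q→C 7·14=98, R→B 4·19=76, S→A 3·14=42, T→B 2·5=10, U→D 5·25=125, V→B 2·6=12. Service 455; fixed 84; total 539.
{B, C, D}: service 469 + fixed 72 = 541
{A, C, D}: service 510 + fixed 75 = 585
{B}: service 875 + fixed 9 = 884
No other subset beats 539.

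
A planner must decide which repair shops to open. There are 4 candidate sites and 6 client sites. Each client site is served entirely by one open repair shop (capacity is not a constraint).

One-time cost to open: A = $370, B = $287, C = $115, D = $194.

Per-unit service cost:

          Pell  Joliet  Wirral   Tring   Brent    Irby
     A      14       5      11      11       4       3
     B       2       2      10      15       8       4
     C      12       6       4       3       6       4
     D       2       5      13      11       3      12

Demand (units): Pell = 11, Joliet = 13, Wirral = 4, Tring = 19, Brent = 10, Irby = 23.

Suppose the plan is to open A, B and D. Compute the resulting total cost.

Each client site is assigned to its cheapest site among the open ones.
{A, B, D}: Pell→B 2·11=22, Joliet→B 2·13=26, Wirral→B 10·4=40, Tring→A 11·19=209, Brent→D 3·10=30, Irby→A 3·23=69. Service 396; fixed 851; total 1247.

Total cost: 1247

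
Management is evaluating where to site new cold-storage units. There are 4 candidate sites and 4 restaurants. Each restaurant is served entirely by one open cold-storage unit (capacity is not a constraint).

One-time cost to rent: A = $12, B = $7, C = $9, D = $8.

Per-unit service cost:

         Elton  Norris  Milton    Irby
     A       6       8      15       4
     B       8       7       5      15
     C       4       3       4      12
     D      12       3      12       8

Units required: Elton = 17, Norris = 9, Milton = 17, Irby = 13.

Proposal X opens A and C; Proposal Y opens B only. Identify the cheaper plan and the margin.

Proposal X is cheaper by 250.

Proposal X: {A, C}: Elton→C 4·17=68, Norris→C 3·9=27, Milton→C 4·17=68, Irby→A 4·13=52. Service 215; fixed 21; total 236.
Proposal Y: {B}: Elton→B 8·17=136, Norris→B 7·9=63, Milton→B 5·17=85, Irby→B 15·13=195. Service 479; fixed 7; total 486.
Difference: |236 − 486| = 250.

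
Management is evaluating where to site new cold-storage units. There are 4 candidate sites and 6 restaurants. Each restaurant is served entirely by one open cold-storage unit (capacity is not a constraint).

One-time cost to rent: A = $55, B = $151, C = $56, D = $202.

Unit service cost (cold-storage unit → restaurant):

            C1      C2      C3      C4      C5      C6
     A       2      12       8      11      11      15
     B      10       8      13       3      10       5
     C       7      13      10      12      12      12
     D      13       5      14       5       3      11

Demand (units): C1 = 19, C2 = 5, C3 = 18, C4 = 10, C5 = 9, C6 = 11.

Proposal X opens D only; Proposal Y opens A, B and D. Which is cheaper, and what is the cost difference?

Proposal X: {D}: C1→D 13·19=247, C2→D 5·5=25, C3→D 14·18=252, C4→D 5·10=50, C5→D 3·9=27, C6→D 11·11=121. Service 722; fixed 202; total 924.
Proposal Y: {A, B, D}: C1→A 2·19=38, C2→D 5·5=25, C3→A 8·18=144, C4→B 3·10=30, C5→D 3·9=27, C6→B 5·11=55. Service 319; fixed 408; total 727.
Difference: |924 − 727| = 197.

Proposal Y is cheaper by 197.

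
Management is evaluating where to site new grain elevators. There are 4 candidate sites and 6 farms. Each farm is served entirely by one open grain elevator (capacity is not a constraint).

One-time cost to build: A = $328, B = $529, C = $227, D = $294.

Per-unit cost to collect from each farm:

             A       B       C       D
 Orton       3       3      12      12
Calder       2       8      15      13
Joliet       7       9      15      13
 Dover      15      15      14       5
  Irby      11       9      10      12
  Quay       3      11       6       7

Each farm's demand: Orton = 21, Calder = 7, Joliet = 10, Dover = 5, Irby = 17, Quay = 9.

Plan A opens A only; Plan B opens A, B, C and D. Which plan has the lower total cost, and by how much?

Plan A: {A}: Orton→A 3·21=63, Calder→A 2·7=14, Joliet→A 7·10=70, Dover→A 15·5=75, Irby→A 11·17=187, Quay→A 3·9=27. Service 436; fixed 328; total 764.
Plan B: {A, B, C, D}: Orton→A 3·21=63, Calder→A 2·7=14, Joliet→A 7·10=70, Dover→D 5·5=25, Irby→B 9·17=153, Quay→A 3·9=27. Service 352; fixed 1378; total 1730.
Difference: |764 − 1730| = 966.

Plan A is cheaper by 966.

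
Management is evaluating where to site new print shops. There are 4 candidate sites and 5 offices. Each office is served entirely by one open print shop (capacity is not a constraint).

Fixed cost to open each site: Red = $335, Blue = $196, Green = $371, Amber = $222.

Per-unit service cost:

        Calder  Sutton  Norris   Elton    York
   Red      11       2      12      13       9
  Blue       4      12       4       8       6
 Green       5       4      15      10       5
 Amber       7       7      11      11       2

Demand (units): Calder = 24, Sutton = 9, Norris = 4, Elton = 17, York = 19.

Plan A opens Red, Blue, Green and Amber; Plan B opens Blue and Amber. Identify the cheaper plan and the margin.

Plan B is cheaper by 661.

Plan A: {Red, Blue, Green, Amber}: Calder→Blue 4·24=96, Sutton→Red 2·9=18, Norris→Blue 4·4=16, Elton→Blue 8·17=136, York→Amber 2·19=38. Service 304; fixed 1124; total 1428.
Plan B: {Blue, Amber}: Calder→Blue 4·24=96, Sutton→Amber 7·9=63, Norris→Blue 4·4=16, Elton→Blue 8·17=136, York→Amber 2·19=38. Service 349; fixed 418; total 767.
Difference: |1428 − 767| = 661.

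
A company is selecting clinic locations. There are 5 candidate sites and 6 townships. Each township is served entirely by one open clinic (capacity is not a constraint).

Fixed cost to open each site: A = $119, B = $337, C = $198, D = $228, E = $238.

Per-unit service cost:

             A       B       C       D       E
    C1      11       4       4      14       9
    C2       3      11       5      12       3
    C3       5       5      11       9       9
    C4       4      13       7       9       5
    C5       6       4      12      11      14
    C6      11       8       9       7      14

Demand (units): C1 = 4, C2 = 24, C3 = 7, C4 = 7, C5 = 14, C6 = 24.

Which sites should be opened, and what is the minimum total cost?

For any fixed open set, each township goes to its cheapest open site; total = fixed + service.
{A}: C1→A 11·4=44, C2→A 3·24=72, C3→A 5·7=35, C4→A 4·7=28, C5→A 6·14=84, C6→A 11·24=264. Service 527; fixed 119; total 646.
{A, C}: C1→C 4·4=16, C2→A 3·24=72, C3→A 5·7=35, C4→A 4·7=28, C5→A 6·14=84, C6→C 9·24=216. Service 451; fixed 317; total 768.
{A, D}: C1→A 11·4=44, C2→A 3·24=72, C3→A 5·7=35, C4→A 4·7=28, C5→A 6·14=84, C6→D 7·24=168. Service 431; fixed 347; total 778.
{A, B, C, D, E}: service 375 + fixed 1120 = 1495
No other subset beats 646.

Open A only; minimum total cost 646.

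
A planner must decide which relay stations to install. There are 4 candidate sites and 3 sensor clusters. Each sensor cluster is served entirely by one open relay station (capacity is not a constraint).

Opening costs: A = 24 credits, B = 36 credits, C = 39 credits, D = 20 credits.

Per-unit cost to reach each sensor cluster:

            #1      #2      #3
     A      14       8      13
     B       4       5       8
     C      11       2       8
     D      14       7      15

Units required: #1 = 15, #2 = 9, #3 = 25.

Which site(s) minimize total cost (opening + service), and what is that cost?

Open B only; minimum total cost 341.

For any fixed open set, each sensor cluster goes to its cheapest open site; total = fixed + service.
{B}: #1→B 4·15=60, #2→B 5·9=45, #3→B 8·25=200. Service 305; fixed 36; total 341.
{B, C}: service 278 + fixed 75 = 353
{B, D}: service 305 + fixed 56 = 361
{A, B, C, D}: #1→B 4·15=60, #2→C 2·9=18, #3→B 8·25=200. Service 278; fixed 119; total 397.
(All 15 nonempty subsets were checked; B only is lowest.)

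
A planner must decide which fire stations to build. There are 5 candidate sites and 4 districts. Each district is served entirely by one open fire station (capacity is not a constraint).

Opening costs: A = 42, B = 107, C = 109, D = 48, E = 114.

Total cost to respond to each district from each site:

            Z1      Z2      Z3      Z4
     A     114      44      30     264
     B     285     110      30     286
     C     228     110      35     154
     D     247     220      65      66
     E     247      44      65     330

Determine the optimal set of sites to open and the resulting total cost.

Open A and D; minimum total cost 344.

For any fixed open set, each district goes to its cheapest open site; total = fixed + service.
{A, D}: Z1→A 114, Z2→A 44, Z3→A 30, Z4→D 66. Service 254; fixed 90; total 344.
{A, B, D}: service 254 + fixed 197 = 451
{A, C, D}: service 254 + fixed 199 = 453
{A, B, C, D, E}: service 254 + fixed 420 = 674
No other subset beats 344.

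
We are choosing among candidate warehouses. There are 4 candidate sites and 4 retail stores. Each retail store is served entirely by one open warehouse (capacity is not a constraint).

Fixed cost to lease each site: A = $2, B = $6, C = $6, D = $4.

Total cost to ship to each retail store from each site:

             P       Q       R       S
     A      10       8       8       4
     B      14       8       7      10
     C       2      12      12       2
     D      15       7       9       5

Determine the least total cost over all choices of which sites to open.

For any fixed open set, each retail store goes to its cheapest open site; total = fixed + service.
{A, C}: P→C 2, Q→A 8, R→A 8, S→C 2. Service 20; fixed 8; total 28.
{C, D}: service 20 + fixed 10 = 30
{A, C, D}: service 19 + fixed 12 = 31
{A, B, C, D}: service 18 + fixed 18 = 36
No other subset beats 28.

Minimum total cost: 28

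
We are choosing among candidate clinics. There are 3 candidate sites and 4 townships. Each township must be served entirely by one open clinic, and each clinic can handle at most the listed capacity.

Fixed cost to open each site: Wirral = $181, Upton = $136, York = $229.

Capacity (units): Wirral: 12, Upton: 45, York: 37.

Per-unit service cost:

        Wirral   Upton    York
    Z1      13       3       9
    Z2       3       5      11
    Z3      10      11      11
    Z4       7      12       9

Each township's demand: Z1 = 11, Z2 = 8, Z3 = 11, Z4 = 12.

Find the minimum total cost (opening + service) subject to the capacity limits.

Open {Upton}: Z1→Upton 3·11=33, Z2→Upton 5·8=40, Z3→Upton 11·11=121, Z4→Upton 12·12=144.
Loads: Upton carries 42/45. Service 338; fixed 136; total 474.
Next best feasible plan costs 595.

Minimum total cost: 474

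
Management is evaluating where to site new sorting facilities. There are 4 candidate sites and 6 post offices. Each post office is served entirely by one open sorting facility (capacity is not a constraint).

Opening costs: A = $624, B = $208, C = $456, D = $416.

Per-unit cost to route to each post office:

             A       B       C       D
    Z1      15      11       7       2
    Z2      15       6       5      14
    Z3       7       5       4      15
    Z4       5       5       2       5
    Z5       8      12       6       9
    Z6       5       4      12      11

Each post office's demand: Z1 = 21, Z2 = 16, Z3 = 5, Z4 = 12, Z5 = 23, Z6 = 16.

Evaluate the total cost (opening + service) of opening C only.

Total cost: 1057

Each post office is assigned to its cheapest site among the open ones.
{C}: Z1→C 7·21=147, Z2→C 5·16=80, Z3→C 4·5=20, Z4→C 2·12=24, Z5→C 6·23=138, Z6→C 12·16=192. Service 601; fixed 456; total 1057.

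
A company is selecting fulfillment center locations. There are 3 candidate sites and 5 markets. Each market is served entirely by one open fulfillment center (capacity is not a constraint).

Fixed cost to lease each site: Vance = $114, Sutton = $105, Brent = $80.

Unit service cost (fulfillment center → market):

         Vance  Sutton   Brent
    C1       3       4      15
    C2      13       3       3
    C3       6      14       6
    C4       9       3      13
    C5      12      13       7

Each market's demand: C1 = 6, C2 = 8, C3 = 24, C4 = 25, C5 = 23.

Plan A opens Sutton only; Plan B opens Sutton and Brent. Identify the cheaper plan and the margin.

Plan B is cheaper by 250.

Plan A: {Sutton}: C1→Sutton 4·6=24, C2→Sutton 3·8=24, C3→Sutton 14·24=336, C4→Sutton 3·25=75, C5→Sutton 13·23=299. Service 758; fixed 105; total 863.
Plan B: {Sutton, Brent}: C1→Sutton 4·6=24, C2→Sutton 3·8=24, C3→Brent 6·24=144, C4→Sutton 3·25=75, C5→Brent 7·23=161. Service 428; fixed 185; total 613.
Difference: |863 − 613| = 250.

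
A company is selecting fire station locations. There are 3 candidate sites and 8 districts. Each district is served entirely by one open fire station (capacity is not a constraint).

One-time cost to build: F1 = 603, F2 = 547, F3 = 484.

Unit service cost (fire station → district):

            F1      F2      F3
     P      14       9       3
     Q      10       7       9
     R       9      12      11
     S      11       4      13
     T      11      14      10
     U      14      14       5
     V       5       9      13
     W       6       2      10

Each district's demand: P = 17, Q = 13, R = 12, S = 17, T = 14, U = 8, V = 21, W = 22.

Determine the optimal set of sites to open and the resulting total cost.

Open F2 only; minimum total cost 1544.

For any fixed open set, each district goes to its cheapest open site; total = fixed + service.
{F2}: P→F2 9·17=153, Q→F2 7·13=91, R→F2 12·12=144, S→F2 4·17=68, T→F2 14·14=196, U→F2 14·8=112, V→F2 9·21=189, W→F2 2·22=44. Service 997; fixed 547; total 1544.
{F3}: P→F3 3·17=51, Q→F3 9·13=117, R→F3 11·12=132, S→F3 13·17=221, T→F3 10·14=140, U→F3 5·8=40, V→F3 13·21=273, W→F3 10·22=220. Service 1194; fixed 484; total 1678.
{F1}: P→F1 14·17=238, Q→F1 10·13=130, R→F1 9·12=108, S→F1 11·17=187, T→F1 11·14=154, U→F1 14·8=112, V→F1 5·21=105, W→F1 6·22=132. Service 1166; fixed 603; total 1769.
{F1, F2, F3}: P→F3 3·17=51, Q→F2 7·13=91, R→F1 9·12=108, S→F2 4·17=68, T→F3 10·14=140, U→F3 5·8=40, V→F1 5·21=105, W→F2 2·22=44. Service 647; fixed 1634; total 2281.
No other subset beats 1544.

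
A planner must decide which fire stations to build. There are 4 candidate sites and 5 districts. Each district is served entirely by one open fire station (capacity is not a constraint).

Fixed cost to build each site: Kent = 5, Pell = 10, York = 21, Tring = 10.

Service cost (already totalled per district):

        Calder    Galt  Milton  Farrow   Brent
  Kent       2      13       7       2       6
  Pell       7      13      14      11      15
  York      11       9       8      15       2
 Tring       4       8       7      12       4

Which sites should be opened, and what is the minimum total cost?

For any fixed open set, each district goes to its cheapest open site; total = fixed + service.
{Kent}: Calder→Kent 2, Galt→Kent 13, Milton→Kent 7, Farrow→Kent 2, Brent→Kent 6. Service 30; fixed 5; total 35.
{Kent, Tring}: Calder→Kent 2, Galt→Tring 8, Milton→Kent 7, Farrow→Kent 2, Brent→Tring 4. Service 23; fixed 15; total 38.
{Kent, Pell}: Calder→Kent 2, Galt→Kent 13, Milton→Kent 7, Farrow→Kent 2, Brent→Kent 6. Service 30; fixed 15; total 45.
{Kent, Pell, York, Tring}: service 21 + fixed 46 = 67
No other subset beats 35.

Open Kent only; minimum total cost 35.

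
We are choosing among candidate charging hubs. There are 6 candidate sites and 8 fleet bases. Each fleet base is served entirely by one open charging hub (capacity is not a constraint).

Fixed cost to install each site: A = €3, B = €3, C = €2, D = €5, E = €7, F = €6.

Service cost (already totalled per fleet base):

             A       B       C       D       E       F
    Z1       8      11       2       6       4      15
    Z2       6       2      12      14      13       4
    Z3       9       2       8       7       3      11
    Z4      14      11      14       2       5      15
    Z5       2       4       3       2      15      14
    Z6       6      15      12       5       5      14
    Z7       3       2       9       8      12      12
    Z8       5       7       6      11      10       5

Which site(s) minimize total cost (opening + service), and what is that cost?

Open B, C and D; minimum total cost 33.

For any fixed open set, each fleet base goes to its cheapest open site; total = fixed + service.
{B, C, D}: Z1→C 2, Z2→B 2, Z3→B 2, Z4→D 2, Z5→D 2, Z6→D 5, Z7→B 2, Z8→C 6. Service 23; fixed 10; total 33.
{A, B, C, D}: service 22 + fixed 13 = 35
{B, D}: Z1→D 6, Z2→B 2, Z3→B 2, Z4→D 2, Z5→D 2, Z6→D 5, Z7→B 2, Z8→B 7. Service 28; fixed 8; total 36.
{A, B, C, D, E, F}: Z1→C 2, Z2→B 2, Z3→B 2, Z4→D 2, Z5→A 2, Z6→D 5, Z7→B 2, Z8→A 5. Service 22; fixed 26; total 48.
No other subset beats 33.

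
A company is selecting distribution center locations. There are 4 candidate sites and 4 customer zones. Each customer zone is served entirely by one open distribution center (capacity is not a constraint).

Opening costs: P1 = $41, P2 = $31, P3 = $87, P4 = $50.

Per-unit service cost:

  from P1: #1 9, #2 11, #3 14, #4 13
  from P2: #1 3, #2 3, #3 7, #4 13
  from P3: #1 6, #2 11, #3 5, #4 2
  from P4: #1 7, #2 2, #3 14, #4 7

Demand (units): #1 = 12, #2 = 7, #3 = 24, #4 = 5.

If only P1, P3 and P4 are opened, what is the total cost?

Each customer zone is assigned to its cheapest site among the open ones.
{P1, P3, P4}: #1→P3 6·12=72, #2→P4 2·7=14, #3→P3 5·24=120, #4→P3 2·5=10. Service 216; fixed 178; total 394.

Total cost: 394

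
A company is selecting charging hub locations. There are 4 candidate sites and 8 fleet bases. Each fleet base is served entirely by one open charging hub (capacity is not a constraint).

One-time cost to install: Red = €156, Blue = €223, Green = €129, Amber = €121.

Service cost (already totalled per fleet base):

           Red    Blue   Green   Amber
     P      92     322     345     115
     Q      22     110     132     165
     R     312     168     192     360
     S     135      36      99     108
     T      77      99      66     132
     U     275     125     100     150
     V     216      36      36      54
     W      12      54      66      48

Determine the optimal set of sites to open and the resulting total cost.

For any fixed open set, each fleet base goes to its cheapest open site; total = fixed + service.
{Red, Green}: P→Red 92, Q→Red 22, R→Green 192, S→Green 99, T→Green 66, U→Green 100, V→Green 36, W→Red 12. Service 619; fixed 285; total 904.
{Red, Blue}: service 568 + fixed 379 = 947
{Red, Green, Amber}: service 619 + fixed 406 = 1025
{Red, Blue, Green, Amber}: service 532 + fixed 629 = 1161
No other subset beats 904.

Open Red and Green; minimum total cost 904.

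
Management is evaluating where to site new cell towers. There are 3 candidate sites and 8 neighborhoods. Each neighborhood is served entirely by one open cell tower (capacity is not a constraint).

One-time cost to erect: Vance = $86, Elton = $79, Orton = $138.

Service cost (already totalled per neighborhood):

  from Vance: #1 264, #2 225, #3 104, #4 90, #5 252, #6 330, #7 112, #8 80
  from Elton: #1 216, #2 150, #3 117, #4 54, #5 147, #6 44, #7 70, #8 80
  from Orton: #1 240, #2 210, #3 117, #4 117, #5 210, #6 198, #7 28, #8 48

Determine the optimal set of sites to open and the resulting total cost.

Open Elton only; minimum total cost 957.

For any fixed open set, each neighborhood goes to its cheapest open site; total = fixed + service.
{Elton}: #1→Elton 216, #2→Elton 150, #3→Elton 117, #4→Elton 54, #5→Elton 147, #6→Elton 44, #7→Elton 70, #8→Elton 80. Service 878; fixed 79; total 957.
{Elton, Orton}: service 804 + fixed 217 = 1021
{Vance, Elton}: #1→Elton 216, #2→Elton 150, #3→Vance 104, #4→Elton 54, #5→Elton 147, #6→Elton 44, #7→Elton 70, #8→Vance 80. Service 865; fixed 165; total 1030.
{Vance, Elton, Orton}: #1→Elton 216, #2→Elton 150, #3→Vance 104, #4→Elton 54, #5→Elton 147, #6→Elton 44, #7→Orton 28, #8→Orton 48. Service 791; fixed 303; total 1094.
(All 7 nonempty subsets were checked; Elton only is lowest.)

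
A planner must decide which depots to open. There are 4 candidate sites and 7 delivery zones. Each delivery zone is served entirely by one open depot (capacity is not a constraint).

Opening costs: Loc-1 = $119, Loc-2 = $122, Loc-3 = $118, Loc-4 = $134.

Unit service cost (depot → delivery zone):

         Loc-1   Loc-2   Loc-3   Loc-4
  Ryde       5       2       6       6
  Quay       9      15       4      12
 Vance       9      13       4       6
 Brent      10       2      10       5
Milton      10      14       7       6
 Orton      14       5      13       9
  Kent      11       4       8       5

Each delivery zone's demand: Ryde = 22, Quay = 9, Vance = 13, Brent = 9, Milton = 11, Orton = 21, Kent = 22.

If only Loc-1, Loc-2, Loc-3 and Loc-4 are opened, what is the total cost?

Total cost: 902

Each delivery zone is assigned to its cheapest site among the open ones.
{Loc-1, Loc-2, Loc-3, Loc-4}: Ryde→Loc-2 2·22=44, Quay→Loc-3 4·9=36, Vance→Loc-3 4·13=52, Brent→Loc-2 2·9=18, Milton→Loc-4 6·11=66, Orton→Loc-2 5·21=105, Kent→Loc-2 4·22=88. Service 409; fixed 493; total 902.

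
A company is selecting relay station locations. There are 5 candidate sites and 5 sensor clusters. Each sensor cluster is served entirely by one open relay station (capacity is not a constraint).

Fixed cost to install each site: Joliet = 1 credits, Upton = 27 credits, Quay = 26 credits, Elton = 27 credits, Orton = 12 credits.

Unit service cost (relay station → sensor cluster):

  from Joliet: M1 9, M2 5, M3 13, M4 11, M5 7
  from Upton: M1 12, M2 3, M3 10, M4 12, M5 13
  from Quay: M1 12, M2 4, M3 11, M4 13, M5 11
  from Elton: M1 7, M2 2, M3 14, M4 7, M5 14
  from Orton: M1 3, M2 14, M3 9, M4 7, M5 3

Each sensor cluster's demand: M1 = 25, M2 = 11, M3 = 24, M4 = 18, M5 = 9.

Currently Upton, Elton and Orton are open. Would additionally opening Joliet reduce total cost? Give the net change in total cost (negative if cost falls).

Current service cost with {Upton, Elton, Orton}: 466.
Adding Joliet: each sensor cluster re-picks its cheapest; new service cost 466, saving 0.
Extra fixed cost: 1. Net change = 1 − 0 = 1.
(Totals: 532 → 533.)

No — net change +1 (cost rises by 1).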